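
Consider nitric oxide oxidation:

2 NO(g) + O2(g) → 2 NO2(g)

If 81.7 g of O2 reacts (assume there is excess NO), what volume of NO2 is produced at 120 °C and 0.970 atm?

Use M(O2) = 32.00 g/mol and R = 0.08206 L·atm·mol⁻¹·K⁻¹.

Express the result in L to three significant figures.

n(O2) = 81.70 / 32.00 = 2.553 mol
n(NO2) = (2/1) × 2.553 = 5.106 mol
V = nRT/P = 5.106 × 0.08206 × 393.15 / 0.970 = 169.8 L

170 L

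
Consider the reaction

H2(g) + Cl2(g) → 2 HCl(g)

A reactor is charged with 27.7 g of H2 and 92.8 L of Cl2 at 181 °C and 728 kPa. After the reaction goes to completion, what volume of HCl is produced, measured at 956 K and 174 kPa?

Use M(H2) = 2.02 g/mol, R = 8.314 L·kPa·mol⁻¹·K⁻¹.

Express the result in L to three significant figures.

n(H2) = 27.7 / 2.02 = 13.71 mol
n(Cl2) = PV/RT = (728 × 92.8) / (8.314 × 454.15) = 17.89 mol
For 13.71 mol H2, stoichiometry requires (1/1) × 13.71 = 13.71 mol Cl2; 17.89 mol is available, so H2 is limiting.
n(HCl) = (2/1) × 13.71 = 27.42 mol
V(HCl) = nRT/P = 27.42 × 8.314 × 956 / 174 = 1253 L

1250 L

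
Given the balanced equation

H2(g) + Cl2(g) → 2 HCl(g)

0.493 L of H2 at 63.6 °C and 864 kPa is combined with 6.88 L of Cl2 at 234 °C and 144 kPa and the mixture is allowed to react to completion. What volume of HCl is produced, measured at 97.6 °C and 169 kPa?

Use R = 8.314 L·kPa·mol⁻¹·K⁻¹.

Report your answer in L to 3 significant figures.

5.55 L

n(H2) = PV/RT = (864 × 0.493) / (8.314 × 336.75) = 0.1521 mol
n(Cl2) = PV/RT = (144 × 6.88) / (8.314 × 507.15) = 0.2350 mol
For 0.1521 mol H2, stoichiometry requires (1/1) × 0.1521 = 0.1521 mol Cl2; 0.2350 mol is available, so H2 is limiting.
n(HCl) = (2/1) × 0.1521 = 0.3042 mol
V(HCl) = nRT/P = 0.3042 × 8.314 × 370.75 / 169 = 5.548 L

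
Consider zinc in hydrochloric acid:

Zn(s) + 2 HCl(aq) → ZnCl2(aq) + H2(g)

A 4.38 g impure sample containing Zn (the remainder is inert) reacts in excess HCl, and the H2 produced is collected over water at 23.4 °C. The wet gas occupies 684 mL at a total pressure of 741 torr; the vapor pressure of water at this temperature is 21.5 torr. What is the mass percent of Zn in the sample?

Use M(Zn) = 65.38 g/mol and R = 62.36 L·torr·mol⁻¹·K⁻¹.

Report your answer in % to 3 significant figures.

P(H2) = 741 − 21.5 = 719.5 torr
n(H2) = PV/RT = (719.5 × 0.6840) / (62.36 × 296.55) = 0.02661 mol
n(Zn) = (1/1) × 0.02661 = 0.02661 mol
m(Zn) = 0.02661 × 65.38 = 1.740 g
%Zn = 1.740 / 4.38 × 100 = 39.73%

39.7 %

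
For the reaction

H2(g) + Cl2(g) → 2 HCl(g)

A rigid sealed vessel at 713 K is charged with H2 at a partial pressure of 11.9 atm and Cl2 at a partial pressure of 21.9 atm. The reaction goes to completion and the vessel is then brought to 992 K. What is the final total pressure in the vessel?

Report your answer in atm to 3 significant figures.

47.0 atm

At constant V, partial pressures at 713 K are proportional to moles, so apply stoichiometry directly to pressures.
P(Cl2) required for 11.9 atm of H2 = (1/1) × 11.9 = 11.90 atm; available 21.9 atm, so H2 is limiting.
P(Cl2) remaining = 21.9 − (1/1) × 11.9 = 10.00 atm
P(gaseous products) = (2)/1 × 11.9 = 23.80 atm
P_total at 713 K = 10.00 + 23.80 = 33.80 atm
Scaling to 992 K: P = 33.80 × 992/713 = 47.03 atm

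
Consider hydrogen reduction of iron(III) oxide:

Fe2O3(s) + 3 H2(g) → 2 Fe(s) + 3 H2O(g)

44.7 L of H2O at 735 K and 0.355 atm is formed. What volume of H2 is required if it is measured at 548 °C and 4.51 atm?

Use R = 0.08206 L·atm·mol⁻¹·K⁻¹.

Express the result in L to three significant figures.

3.93 L

n(H2O) = PV/RT = (0.355 × 44.7) / (0.08206 × 735) = 0.2631 mol
n(H2) = (3/3) × 0.2631 = 0.2631 mol
V = nRT/P = 0.2631 × 0.08206 × 821.15 / 4.51 = 3.931 L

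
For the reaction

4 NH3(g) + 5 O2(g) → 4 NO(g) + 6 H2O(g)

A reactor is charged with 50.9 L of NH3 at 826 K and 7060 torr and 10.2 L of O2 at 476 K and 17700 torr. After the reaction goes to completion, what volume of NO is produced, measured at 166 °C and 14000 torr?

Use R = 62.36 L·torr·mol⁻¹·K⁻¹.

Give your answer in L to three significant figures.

9.52 L

n(NH3) = PV/RT = (7060 × 50.9) / (62.36 × 826) = 6.976 mol
n(O2) = PV/RT = (17700 × 10.2) / (62.36 × 476) = 6.082 mol
For 6.976 mol NH3, stoichiometry requires (5/4) × 6.976 = 8.720 mol O2; 6.082 mol is available, so O2 is limiting.
n(NO) = (4/5) × 6.082 = 4.866 mol
V(NO) = nRT/P = 4.866 × 62.36 × 439.15 / 14000 = 9.518 L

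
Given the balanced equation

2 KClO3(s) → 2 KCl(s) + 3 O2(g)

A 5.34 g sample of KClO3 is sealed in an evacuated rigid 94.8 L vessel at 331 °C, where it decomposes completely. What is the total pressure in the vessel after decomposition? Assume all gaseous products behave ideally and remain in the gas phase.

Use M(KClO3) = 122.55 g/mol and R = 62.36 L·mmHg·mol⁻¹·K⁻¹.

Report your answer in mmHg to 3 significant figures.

26.0 mmHg

n(KClO3) = 5.34 / 122.55 = 0.04357 mol
n(gas produced) = (3/2) × 0.04357 = 0.06535 mol
P = nRT/V = 0.06535 × 62.36 × 604.15 / 94.8 = 25.97 mmHg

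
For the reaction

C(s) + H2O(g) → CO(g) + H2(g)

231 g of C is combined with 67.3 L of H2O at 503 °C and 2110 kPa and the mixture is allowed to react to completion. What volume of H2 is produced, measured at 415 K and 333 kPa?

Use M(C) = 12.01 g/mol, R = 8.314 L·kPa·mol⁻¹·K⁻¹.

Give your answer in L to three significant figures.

199 L

n(C) = 231 / 12.01 = 19.23 mol
n(H2O) = PV/RT = (2110 × 67.3) / (8.314 × 776.15) = 22.01 mol
For 19.23 mol C, stoichiometry requires (1/1) × 19.23 = 19.23 mol H2O; 22.01 mol is available, so C is limiting.
n(H2) = (1/1) × 19.23 = 19.23 mol
V(H2) = nRT/P = 19.23 × 8.314 × 415 / 333 = 199.2 L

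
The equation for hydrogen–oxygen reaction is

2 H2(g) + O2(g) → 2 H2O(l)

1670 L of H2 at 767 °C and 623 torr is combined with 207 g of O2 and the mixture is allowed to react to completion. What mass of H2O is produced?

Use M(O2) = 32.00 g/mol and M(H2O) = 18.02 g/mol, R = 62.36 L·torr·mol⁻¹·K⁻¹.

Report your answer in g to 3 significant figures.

233 g

n(H2) = PV/RT = (623 × 1670) / (62.36 × 1040.15) = 16.04 mol
n(O2) = 207 / 32.00 = 6.469 mol
For 16.04 mol H2, stoichiometry requires (1/2) × 16.04 = 8.020 mol O2; 6.469 mol is available, so O2 is limiting.
n(H2O) = (2/1) × 6.469 = 12.94 mol
m(H2O) = 12.94 × 18.02 = 233.2 g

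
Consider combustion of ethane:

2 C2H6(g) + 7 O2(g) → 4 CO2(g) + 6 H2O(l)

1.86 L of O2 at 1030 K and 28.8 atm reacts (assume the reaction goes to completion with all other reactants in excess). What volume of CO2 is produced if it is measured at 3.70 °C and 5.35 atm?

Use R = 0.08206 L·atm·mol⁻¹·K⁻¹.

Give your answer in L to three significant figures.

n(O2) = PV/RT = (28.8 × 1.86) / (0.08206 × 1030) = 0.6338 mol
n(CO2) = (4/7) × 0.6338 = 0.3622 mol
V = nRT/P = 0.3622 × 0.08206 × 276.85 / 5.35 = 1.538 L

1.54 L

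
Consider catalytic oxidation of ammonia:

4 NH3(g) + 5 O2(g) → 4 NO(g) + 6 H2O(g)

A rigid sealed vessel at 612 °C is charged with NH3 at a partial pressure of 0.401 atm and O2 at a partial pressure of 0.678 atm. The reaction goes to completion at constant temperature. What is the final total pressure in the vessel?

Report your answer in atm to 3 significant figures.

At constant V, partial pressures at 612 °C are proportional to moles, so apply stoichiometry directly to pressures.
P(O2) required for 0.401 atm of NH3 = (5/4) × 0.401 = 0.5012 atm; available 0.678 atm, so NH3 is limiting.
P(O2) remaining = 0.678 − (5/4) × 0.401 = 0.1768 atm
P(gaseous products) = (4+6)/4 × 0.401 = 1.002 atm
P_total at 612 °C = 0.1768 + 1.002 = 1.179 atm

1.18 atm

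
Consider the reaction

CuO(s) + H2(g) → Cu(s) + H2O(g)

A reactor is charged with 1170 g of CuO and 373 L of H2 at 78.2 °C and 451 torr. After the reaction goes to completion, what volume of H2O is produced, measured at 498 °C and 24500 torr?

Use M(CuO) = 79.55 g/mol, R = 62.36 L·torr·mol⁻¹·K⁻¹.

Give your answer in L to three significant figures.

15.1 L

n(CuO) = 1170 / 79.55 = 14.71 mol
n(H2) = PV/RT = (451 × 373) / (62.36 × 351.35) = 7.678 mol
For 14.71 mol CuO, stoichiometry requires (1/1) × 14.71 = 14.71 mol H2; 7.678 mol is available, so H2 is limiting.
n(H2O) = (1/1) × 7.678 = 7.678 mol
V(H2O) = nRT/P = 7.678 × 62.36 × 771.15 / 24500 = 15.07 L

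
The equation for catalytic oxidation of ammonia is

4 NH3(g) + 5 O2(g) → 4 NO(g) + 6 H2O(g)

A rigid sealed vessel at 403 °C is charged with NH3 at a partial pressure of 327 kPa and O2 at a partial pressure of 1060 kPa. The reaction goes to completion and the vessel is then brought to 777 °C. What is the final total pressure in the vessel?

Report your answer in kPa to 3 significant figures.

2280 kPa

At constant V, partial pressures at 403 °C are proportional to moles, so apply stoichiometry directly to pressures.
P(O2) required for 327 kPa of NH3 = (5/4) × 327 = 408.8 kPa; available 1060 kPa, so NH3 is limiting.
P(O2) remaining = 1060 − (5/4) × 327 = 651.2 kPa
P(gaseous products) = (4+6)/4 × 327 = 817.5 kPa
P_total at 403 °C = 651.2 + 817.5 = 1469 kPa
Scaling to 777 °C: P = 1469 × 1050.15/676.15 = 2282 kPa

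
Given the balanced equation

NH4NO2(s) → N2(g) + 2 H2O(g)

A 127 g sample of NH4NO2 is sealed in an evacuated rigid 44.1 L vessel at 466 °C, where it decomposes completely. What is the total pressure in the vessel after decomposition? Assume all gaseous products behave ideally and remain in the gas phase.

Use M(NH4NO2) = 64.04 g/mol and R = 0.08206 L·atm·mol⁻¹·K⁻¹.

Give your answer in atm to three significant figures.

8.18 atm

n(NH4NO2) = 127 / 64.04 = 1.983 mol
n(gas produced) = (3/1) × 1.983 = 5.949 mol
P = nRT/V = 5.949 × 0.08206 × 739.15 / 44.1 = 8.182 atm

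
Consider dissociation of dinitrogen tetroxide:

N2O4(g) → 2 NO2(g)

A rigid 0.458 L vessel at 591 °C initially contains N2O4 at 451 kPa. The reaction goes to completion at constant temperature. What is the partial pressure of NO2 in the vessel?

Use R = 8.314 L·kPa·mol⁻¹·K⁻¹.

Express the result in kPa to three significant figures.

902 kPa

n(N2O4)₀ = PV/RT = (451 × 0.458) / (8.314 × 864.15) = 0.02875 mol
n(NO2) = (2/1) × 0.02875 = 0.05750 mol
P(NO2) = nRT/V = 0.05750 × 8.314 × 864.15 / 0.458 = 902.0 kPa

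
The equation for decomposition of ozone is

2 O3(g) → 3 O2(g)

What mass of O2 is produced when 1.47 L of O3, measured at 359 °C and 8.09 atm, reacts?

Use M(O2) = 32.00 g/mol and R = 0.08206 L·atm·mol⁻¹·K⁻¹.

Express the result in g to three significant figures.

n(O3) = PV/RT = (8.09 × 1.47) / (0.08206 × 632.15) = 0.2293 mol
n(O2) = (3/2) × 0.2293 = 0.3439 mol
m(O2) = 0.3439 × 32.00 = 11.00 g

11.0 g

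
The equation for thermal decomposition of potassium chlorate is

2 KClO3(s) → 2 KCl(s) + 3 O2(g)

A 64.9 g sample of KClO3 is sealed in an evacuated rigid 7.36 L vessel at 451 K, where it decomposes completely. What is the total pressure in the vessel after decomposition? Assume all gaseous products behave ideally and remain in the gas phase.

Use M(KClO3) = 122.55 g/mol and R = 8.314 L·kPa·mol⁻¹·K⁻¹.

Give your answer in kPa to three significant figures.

n(KClO3) = 64.9 / 122.55 = 0.5296 mol
n(gas produced) = (3/2) × 0.5296 = 0.7944 mol
P = nRT/V = 0.7944 × 8.314 × 451 / 7.36 = 404.7 kPa

405 kPa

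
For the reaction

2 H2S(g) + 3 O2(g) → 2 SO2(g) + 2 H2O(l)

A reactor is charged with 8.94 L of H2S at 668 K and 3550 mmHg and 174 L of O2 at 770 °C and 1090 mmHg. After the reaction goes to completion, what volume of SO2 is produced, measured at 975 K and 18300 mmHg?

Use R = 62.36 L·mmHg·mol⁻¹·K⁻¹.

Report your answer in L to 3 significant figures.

2.53 L

n(H2S) = PV/RT = (3550 × 8.94) / (62.36 × 668) = 0.7619 mol
n(O2) = PV/RT = (1090 × 174) / (62.36 × 1043.15) = 2.916 mol
For 0.7619 mol H2S, stoichiometry requires (3/2) × 0.7619 = 1.143 mol O2; 2.916 mol is available, so H2S is limiting.
n(SO2) = (2/2) × 0.7619 = 0.7619 mol
V(SO2) = nRT/P = 0.7619 × 62.36 × 975 / 18300 = 2.531 L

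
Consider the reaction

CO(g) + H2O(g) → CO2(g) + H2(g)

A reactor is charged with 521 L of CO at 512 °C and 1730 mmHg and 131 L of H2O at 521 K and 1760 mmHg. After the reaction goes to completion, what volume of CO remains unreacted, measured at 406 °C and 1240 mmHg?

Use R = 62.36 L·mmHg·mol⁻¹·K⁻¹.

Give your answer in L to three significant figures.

n(CO) = PV/RT = (1730 × 521) / (62.36 × 785.15) = 18.41 mol
n(H2O) = PV/RT = (1760 × 131) / (62.36 × 521) = 7.096 mol
For 18.41 mol CO, stoichiometry requires (1/1) × 18.41 = 18.41 mol H2O; 7.096 mol is available, so H2O is limiting.
n(CO) consumed = (1/1) × 7.096 = 7.096 mol; remaining = 18.41 − 7.096 = 11.31 mol
V(CO) = nRT/P = 11.31 × 62.36 × 679.15 / 1240 = 386.3 L

386 L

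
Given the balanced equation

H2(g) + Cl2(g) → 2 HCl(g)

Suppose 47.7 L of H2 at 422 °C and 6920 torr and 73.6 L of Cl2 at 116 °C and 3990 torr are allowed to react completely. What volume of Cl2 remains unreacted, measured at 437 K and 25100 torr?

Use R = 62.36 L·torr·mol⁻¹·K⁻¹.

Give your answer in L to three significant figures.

4.87 L

n(H2) = PV/RT = (6920 × 47.7) / (62.36 × 695.15) = 7.614 mol
n(Cl2) = PV/RT = (3990 × 73.6) / (62.36 × 389.15) = 12.10 mol
For 7.614 mol H2, stoichiometry requires (1/1) × 7.614 = 7.614 mol Cl2; 12.10 mol is available, so H2 is limiting.
n(Cl2) consumed = (1/1) × 7.614 = 7.614 mol; remaining = 12.10 − 7.614 = 4.486 mol
V(Cl2) = nRT/P = 4.486 × 62.36 × 437 / 25100 = 4.870 L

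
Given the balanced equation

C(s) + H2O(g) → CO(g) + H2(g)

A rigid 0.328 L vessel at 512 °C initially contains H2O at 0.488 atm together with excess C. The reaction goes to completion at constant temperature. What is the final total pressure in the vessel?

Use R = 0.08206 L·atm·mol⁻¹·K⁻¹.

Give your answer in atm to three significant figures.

Since T and V are fixed, P_final/P_initial = n_final/n_initial = 2/1.
P_final = (2/1) × 0.488 = 0.9760 atm

0.976 atm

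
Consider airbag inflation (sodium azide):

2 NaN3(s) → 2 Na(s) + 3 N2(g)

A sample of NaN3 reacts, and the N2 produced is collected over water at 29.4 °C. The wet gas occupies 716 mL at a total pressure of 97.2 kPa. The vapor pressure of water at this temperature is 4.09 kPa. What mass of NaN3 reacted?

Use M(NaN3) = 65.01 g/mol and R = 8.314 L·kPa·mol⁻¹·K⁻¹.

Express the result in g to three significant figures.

1.15 g

P(N2) = 97.2 − 4.09 = 93.11 kPa
n(N2) = PV/RT = (93.11 × 0.7160) / (8.314 × 302.55) = 0.02650 mol
n(NaN3) = (2/3) × 0.02650 = 0.01767 mol
m(NaN3) = 0.01767 × 65.01 = 1.149 g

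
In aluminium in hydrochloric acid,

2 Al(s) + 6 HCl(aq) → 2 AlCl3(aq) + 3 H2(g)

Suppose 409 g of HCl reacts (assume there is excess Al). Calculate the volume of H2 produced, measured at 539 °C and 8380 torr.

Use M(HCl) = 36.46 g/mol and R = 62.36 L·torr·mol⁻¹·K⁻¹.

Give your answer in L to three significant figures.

33.9 L

n(HCl) = 409.0 / 36.46 = 11.22 mol
n(H2) = (3/6) × 11.22 = 5.610 mol
V = nRT/P = 5.610 × 62.36 × 812.15 / 8380 = 33.90 L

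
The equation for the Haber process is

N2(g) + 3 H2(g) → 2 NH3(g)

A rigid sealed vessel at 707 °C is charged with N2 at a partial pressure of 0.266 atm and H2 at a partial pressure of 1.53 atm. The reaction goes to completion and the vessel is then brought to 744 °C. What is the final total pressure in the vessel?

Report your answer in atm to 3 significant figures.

At constant V, partial pressures at 707 °C are proportional to moles, so apply stoichiometry directly to pressures.
P(H2) required for 0.266 atm of N2 = (3/1) × 0.266 = 0.7980 atm; available 1.53 atm, so N2 is limiting.
P(H2) remaining = 1.53 − (3/1) × 0.266 = 0.7320 atm
P(gaseous products) = (2)/1 × 0.266 = 0.5320 atm
P_total at 707 °C = 0.7320 + 0.5320 = 1.264 atm
Scaling to 744 °C: P = 1.264 × 1017.15/980.15 = 1.312 atm

1.31 atm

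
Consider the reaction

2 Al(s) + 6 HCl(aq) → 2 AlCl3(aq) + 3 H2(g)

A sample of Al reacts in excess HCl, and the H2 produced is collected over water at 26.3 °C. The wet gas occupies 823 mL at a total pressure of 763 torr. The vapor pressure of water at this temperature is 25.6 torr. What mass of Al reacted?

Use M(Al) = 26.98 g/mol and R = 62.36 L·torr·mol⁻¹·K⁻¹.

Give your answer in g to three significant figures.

P(H2) = 763 − 25.6 = 737.4 torr
n(H2) = PV/RT = (737.4 × 0.8230) / (62.36 × 299.45) = 0.03250 mol
n(Al) = (2/3) × 0.03250 = 0.02167 mol
m(Al) = 0.02167 × 26.98 = 0.5847 g

0.585 g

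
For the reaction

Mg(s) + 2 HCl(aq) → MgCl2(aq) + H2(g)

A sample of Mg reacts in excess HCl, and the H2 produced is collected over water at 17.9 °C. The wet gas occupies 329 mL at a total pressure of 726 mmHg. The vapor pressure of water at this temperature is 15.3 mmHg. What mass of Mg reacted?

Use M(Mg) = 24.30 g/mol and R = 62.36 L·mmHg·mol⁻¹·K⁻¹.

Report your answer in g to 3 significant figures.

0.313 g

P(H2) = 726 − 15.3 = 710.7 mmHg
n(H2) = PV/RT = (710.7 × 0.3290) / (62.36 × 291.05) = 0.01288 mol
n(Mg) = (1/1) × 0.01288 = 0.01288 mol
m(Mg) = 0.01288 × 24.30 = 0.3130 g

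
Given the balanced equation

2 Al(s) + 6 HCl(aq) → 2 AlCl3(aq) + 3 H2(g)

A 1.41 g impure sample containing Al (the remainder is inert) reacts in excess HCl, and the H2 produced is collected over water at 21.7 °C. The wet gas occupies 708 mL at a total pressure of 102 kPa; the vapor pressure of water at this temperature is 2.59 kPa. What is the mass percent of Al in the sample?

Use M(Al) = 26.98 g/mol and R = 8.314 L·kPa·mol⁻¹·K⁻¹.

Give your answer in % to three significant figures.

36.6 %

P(H2) = 102 − 2.59 = 99.41 kPa
n(H2) = PV/RT = (99.41 × 0.7080) / (8.314 × 294.85) = 0.02871 mol
n(Al) = (2/3) × 0.02871 = 0.01914 mol
m(Al) = 0.01914 × 26.98 = 0.5164 g
%Al = 0.5164 / 1.41 × 100 = 36.62%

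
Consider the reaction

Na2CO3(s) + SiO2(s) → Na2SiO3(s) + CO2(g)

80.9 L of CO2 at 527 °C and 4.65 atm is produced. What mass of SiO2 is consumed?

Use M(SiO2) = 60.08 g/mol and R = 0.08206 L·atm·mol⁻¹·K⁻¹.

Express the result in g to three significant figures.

n(CO2) = PV/RT = (4.65 × 80.9) / (0.08206 × 800.15) = 5.729 mol
n(SiO2) = (1/1) × 5.729 = 5.729 mol
m(SiO2) = 5.729 × 60.08 = 344.2 g

344 g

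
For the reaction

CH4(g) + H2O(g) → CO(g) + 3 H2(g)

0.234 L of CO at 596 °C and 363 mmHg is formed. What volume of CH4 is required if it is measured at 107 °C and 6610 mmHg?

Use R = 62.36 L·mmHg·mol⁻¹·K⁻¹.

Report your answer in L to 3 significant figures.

0.00562 L

n(CO) = PV/RT = (363 × 0.234) / (62.36 × 869.15) = 0.001567 mol
n(CH4) = (1/1) × 0.001567 = 0.001567 mol
V = nRT/P = 0.001567 × 62.36 × 380.15 / 6610 = 0.005620 L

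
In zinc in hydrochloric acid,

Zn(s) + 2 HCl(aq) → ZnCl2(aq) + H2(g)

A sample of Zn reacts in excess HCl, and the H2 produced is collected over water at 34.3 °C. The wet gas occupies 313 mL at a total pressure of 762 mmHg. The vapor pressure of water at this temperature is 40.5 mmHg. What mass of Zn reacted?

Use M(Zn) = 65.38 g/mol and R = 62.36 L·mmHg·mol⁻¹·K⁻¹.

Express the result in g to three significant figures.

0.770 g

P(H2) = 762 − 40.5 = 721.5 mmHg
n(H2) = PV/RT = (721.5 × 0.3130) / (62.36 × 307.45) = 0.01178 mol
n(Zn) = (1/1) × 0.01178 = 0.01178 mol
m(Zn) = 0.01178 × 65.38 = 0.7702 g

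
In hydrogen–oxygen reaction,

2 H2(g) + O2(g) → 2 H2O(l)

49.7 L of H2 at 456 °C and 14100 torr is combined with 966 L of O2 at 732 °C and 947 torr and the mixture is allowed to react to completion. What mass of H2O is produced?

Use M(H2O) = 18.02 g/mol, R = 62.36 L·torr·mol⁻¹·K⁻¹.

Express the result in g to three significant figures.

n(H2) = PV/RT = (14100 × 49.7) / (62.36 × 729.15) = 15.41 mol
n(O2) = PV/RT = (947 × 966) / (62.36 × 1005.15) = 14.59 mol
For 15.41 mol H2, stoichiometry requires (1/2) × 15.41 = 7.705 mol O2; 14.59 mol is available, so H2 is limiting.
n(H2O) = (2/2) × 15.41 = 15.41 mol
m(H2O) = 15.41 × 18.02 = 277.7 g

278 g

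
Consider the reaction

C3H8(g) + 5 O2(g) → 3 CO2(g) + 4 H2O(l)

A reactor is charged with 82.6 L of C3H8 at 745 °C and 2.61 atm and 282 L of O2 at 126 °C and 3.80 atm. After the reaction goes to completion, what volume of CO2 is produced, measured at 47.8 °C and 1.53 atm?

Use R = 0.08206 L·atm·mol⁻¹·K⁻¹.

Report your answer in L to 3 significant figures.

133 L

n(C3H8) = PV/RT = (2.61 × 82.6) / (0.08206 × 1018.15) = 2.580 mol
n(O2) = PV/RT = (3.80 × 282) / (0.08206 × 399.15) = 32.72 mol
For 2.580 mol C3H8, stoichiometry requires (5/1) × 2.580 = 12.90 mol O2; 32.72 mol is available, so C3H8 is limiting.
n(CO2) = (3/1) × 2.580 = 7.740 mol
V(CO2) = nRT/P = 7.740 × 0.08206 × 320.95 / 1.53 = 133.2 L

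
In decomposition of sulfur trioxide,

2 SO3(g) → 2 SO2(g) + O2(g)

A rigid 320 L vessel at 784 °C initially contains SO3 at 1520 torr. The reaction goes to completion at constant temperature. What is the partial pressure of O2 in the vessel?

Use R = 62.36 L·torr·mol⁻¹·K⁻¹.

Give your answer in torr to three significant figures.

n(SO3)₀ = PV/RT = (1520 × 320) / (62.36 × 1057.15) = 7.378 mol
n(O2) = (1/2) × 7.378 = 3.689 mol
P(O2) = nRT/V = 3.689 × 62.36 × 1057.15 / 320 = 760.0 torr

760 torr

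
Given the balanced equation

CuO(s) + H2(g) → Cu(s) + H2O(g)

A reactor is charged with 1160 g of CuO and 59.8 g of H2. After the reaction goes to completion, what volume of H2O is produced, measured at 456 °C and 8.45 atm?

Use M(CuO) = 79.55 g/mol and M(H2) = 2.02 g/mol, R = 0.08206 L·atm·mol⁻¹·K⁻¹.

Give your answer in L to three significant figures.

103 L

n(CuO) = 1160 / 79.55 = 14.58 mol
n(H2) = 59.8 / 2.02 = 29.60 mol
For 14.58 mol CuO, stoichiometry requires (1/1) × 14.58 = 14.58 mol H2; 29.60 mol is available, so CuO is limiting.
n(H2O) = (1/1) × 14.58 = 14.58 mol
V(H2O) = nRT/P = 14.58 × 0.08206 × 729.15 / 8.45 = 103.2 L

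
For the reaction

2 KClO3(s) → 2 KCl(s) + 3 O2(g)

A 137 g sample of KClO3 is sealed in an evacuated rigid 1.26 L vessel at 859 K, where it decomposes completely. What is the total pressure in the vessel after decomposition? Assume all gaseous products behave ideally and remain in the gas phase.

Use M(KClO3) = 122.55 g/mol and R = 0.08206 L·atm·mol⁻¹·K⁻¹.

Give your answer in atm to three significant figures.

n(KClO3) = 137 / 122.55 = 1.118 mol
n(gas produced) = (3/2) × 1.118 = 1.677 mol
P = nRT/V = 1.677 × 0.08206 × 859 / 1.26 = 93.82 atm

93.8 atm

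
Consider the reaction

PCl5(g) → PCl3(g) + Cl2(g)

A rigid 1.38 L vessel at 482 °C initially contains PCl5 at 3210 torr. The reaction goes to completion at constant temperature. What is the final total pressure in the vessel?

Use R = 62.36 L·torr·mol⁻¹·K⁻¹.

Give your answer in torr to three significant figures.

Since T and V are fixed, P_final/P_initial = n_final/n_initial = 2/1.
P_final = (2/1) × 3210 = 6420 torr

6420 torr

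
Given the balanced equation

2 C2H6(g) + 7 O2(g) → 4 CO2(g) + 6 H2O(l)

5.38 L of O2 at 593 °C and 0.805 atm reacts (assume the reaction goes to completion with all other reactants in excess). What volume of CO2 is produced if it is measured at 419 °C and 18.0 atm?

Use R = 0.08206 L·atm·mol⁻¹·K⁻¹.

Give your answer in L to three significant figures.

0.110 L

n(O2) = PV/RT = (0.805 × 5.38) / (0.08206 × 866.15) = 0.06093 mol
n(CO2) = (4/7) × 0.06093 = 0.03482 mol
V = nRT/P = 0.03482 × 0.08206 × 692.15 / 18.0 = 0.1099 L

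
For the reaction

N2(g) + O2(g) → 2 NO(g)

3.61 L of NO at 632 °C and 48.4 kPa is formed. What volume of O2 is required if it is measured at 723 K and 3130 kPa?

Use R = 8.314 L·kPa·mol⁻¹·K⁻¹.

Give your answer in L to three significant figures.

0.0223 L

n(NO) = PV/RT = (48.4 × 3.61) / (8.314 × 905.15) = 0.02322 mol
n(O2) = (1/2) × 0.02322 = 0.01161 mol
V = nRT/P = 0.01161 × 8.314 × 723 / 3130 = 0.02230 L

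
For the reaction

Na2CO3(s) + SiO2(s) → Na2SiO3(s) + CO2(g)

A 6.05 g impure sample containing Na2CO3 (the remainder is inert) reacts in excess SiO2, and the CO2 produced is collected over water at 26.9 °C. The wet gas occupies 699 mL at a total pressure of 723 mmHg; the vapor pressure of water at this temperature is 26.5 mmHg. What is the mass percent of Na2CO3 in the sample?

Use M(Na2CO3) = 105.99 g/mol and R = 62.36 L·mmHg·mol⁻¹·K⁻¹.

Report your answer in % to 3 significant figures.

P(CO2) = 723 − 26.5 = 696.5 mmHg
n(CO2) = PV/RT = (696.5 × 0.6990) / (62.36 × 300.05) = 0.02602 mol
n(Na2CO3) = (1/1) × 0.02602 = 0.02602 mol
m(Na2CO3) = 0.02602 × 105.99 = 2.758 g
%Na2CO3 = 2.758 / 6.05 × 100 = 45.59%

45.6 %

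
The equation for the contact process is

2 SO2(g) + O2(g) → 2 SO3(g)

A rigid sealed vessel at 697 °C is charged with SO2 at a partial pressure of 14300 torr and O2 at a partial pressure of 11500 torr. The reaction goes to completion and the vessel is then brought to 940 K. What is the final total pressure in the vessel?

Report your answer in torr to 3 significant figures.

18100 torr

At constant V, partial pressures at 697 °C are proportional to moles, so apply stoichiometry directly to pressures.
P(O2) required for 14300 torr of SO2 = (1/2) × 14300 = 7150 torr; available 11500 torr, so SO2 is limiting.
P(O2) remaining = 11500 − (1/2) × 14300 = 4350 torr
P(gaseous products) = (2)/2 × 14300 = 14300 torr
P_total at 697 °C = 4350 + 14300 = 18650 torr
Scaling to 940 K: P = 18650 × 940/970.15 = 18070 torr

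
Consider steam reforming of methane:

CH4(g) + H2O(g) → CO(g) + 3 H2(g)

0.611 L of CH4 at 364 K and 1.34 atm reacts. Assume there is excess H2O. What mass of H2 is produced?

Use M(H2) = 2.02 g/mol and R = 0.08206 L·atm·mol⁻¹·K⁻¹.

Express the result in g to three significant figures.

n(CH4) = PV/RT = (1.34 × 0.611) / (0.08206 × 364) = 0.02741 mol
n(H2) = (3/1) × 0.02741 = 0.08223 mol
m(H2) = 0.08223 × 2.02 = 0.1661 g

0.166 g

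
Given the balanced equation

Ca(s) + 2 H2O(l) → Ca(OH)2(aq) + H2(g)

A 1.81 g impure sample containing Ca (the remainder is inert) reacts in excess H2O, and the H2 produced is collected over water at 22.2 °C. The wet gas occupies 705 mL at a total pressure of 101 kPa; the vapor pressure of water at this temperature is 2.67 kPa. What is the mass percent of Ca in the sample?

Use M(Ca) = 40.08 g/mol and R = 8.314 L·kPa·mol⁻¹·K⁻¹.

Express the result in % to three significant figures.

62.5 %

P(H2) = 101 − 2.67 = 98.33 kPa
n(H2) = PV/RT = (98.33 × 0.7050) / (8.314 × 295.35) = 0.02823 mol
n(Ca) = (1/1) × 0.02823 = 0.02823 mol
m(Ca) = 0.02823 × 40.08 = 1.131 g
%Ca = 1.131 / 1.81 × 100 = 62.49%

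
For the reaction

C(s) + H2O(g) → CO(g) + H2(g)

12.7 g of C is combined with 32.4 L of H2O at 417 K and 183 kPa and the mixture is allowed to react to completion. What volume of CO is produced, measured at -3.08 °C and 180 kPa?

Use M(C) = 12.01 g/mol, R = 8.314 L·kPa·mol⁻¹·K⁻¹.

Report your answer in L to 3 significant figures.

13.2 L

n(C) = 12.7 / 12.01 = 1.057 mol
n(H2O) = PV/RT = (183 × 32.4) / (8.314 × 417) = 1.710 mol
For 1.057 mol C, stoichiometry requires (1/1) × 1.057 = 1.057 mol H2O; 1.710 mol is available, so C is limiting.
n(CO) = (1/1) × 1.057 = 1.057 mol
V(CO) = nRT/P = 1.057 × 8.314 × 270.07 / 180 = 13.19 L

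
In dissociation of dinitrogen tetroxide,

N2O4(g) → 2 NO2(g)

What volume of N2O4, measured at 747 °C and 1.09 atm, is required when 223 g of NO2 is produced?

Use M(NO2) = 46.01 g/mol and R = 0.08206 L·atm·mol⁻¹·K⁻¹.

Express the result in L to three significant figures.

186 L

n(NO2) = 223.0 / 46.01 = 4.847 mol
n(N2O4) = (1/2) × 4.847 = 2.424 mol
V = nRT/P = 2.424 × 0.08206 × 1020.15 / 1.09 = 186.2 L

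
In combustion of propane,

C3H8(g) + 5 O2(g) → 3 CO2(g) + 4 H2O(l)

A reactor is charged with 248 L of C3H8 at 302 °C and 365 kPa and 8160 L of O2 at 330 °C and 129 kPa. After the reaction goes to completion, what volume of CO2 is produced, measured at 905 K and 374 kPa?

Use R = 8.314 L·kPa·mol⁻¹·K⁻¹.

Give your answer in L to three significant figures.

n(C3H8) = PV/RT = (365 × 248) / (8.314 × 575.15) = 18.93 mol
n(O2) = PV/RT = (129 × 8160) / (8.314 × 603.15) = 209.9 mol
For 18.93 mol C3H8, stoichiometry requires (5/1) × 18.93 = 94.65 mol O2; 209.9 mol is available, so C3H8 is limiting.
n(CO2) = (3/1) × 18.93 = 56.79 mol
V(CO2) = nRT/P = 56.79 × 8.314 × 905 / 374 = 1143 L

1140 L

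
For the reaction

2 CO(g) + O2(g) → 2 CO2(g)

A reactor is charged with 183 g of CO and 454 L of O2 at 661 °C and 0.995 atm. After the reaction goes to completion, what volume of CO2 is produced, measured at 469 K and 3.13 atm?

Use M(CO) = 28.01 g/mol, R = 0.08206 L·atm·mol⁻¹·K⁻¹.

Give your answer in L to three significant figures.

80.3 L

n(CO) = 183 / 28.01 = 6.533 mol
n(O2) = PV/RT = (0.995 × 454) / (0.08206 × 934.15) = 5.893 mol
For 6.533 mol CO, stoichiometry requires (1/2) × 6.533 = 3.267 mol O2; 5.893 mol is available, so CO is limiting.
n(CO2) = (2/2) × 6.533 = 6.533 mol
V(CO2) = nRT/P = 6.533 × 0.08206 × 469 / 3.13 = 80.33 L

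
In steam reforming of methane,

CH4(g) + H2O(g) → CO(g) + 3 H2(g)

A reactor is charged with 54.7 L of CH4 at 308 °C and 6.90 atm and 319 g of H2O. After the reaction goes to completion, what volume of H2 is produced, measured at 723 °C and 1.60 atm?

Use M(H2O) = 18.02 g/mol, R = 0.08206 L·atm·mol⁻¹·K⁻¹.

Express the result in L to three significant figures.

n(CH4) = PV/RT = (6.90 × 54.7) / (0.08206 × 581.15) = 7.914 mol
n(H2O) = 319 / 18.02 = 17.70 mol
For 7.914 mol CH4, stoichiometry requires (1/1) × 7.914 = 7.914 mol H2O; 17.70 mol is available, so CH4 is limiting.
n(H2) = (3/1) × 7.914 = 23.74 mol
V(H2) = nRT/P = 23.74 × 0.08206 × 996.15 / 1.60 = 1213 L

1210 L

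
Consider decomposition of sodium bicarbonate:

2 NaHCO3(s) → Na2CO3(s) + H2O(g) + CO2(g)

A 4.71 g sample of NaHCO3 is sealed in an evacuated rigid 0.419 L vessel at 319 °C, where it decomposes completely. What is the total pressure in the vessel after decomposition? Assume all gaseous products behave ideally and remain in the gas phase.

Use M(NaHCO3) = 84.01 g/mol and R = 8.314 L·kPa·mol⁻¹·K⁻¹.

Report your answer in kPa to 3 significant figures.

659 kPa

n(NaHCO3) = 4.71 / 84.01 = 0.05606 mol
n(gas produced) = (2/2) × 0.05606 = 0.05606 mol
P = nRT/V = 0.05606 × 8.314 × 592.15 / 0.419 = 658.7 kPa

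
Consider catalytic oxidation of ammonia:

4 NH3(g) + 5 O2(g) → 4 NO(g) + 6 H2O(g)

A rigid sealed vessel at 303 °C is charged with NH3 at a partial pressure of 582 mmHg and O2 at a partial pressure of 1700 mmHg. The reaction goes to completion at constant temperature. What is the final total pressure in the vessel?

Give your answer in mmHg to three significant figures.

At constant V, partial pressures at 303 °C are proportional to moles, so apply stoichiometry directly to pressures.
P(O2) required for 582 mmHg of NH3 = (5/4) × 582 = 727.5 mmHg; available 1700 mmHg, so NH3 is limiting.
P(O2) remaining = 1700 − (5/4) × 582 = 972.5 mmHg
P(gaseous products) = (4+6)/4 × 582 = 1455 mmHg
P_total at 303 °C = 972.5 + 1455 = 2428 mmHg

2430 mmHg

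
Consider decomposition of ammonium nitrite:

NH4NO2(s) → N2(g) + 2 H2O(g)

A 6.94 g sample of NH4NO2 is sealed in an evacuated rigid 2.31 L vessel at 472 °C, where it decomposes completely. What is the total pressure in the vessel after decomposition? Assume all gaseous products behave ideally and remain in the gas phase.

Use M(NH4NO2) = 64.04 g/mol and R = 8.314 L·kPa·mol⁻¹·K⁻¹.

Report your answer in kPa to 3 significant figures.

n(NH4NO2) = 6.94 / 64.04 = 0.1084 mol
n(gas produced) = (3/1) × 0.1084 = 0.3252 mol
P = nRT/V = 0.3252 × 8.314 × 745.15 / 2.31 = 872.2 kPa

872 kPa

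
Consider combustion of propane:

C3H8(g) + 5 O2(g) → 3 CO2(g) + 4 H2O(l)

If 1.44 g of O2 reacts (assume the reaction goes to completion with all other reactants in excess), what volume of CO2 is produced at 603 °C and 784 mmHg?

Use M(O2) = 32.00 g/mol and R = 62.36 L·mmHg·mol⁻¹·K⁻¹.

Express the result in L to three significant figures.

1.88 L

n(O2) = 1.440 / 32.00 = 0.04500 mol
n(CO2) = (3/5) × 0.04500 = 0.02700 mol
V = nRT/P = 0.02700 × 62.36 × 876.15 / 784 = 1.882 L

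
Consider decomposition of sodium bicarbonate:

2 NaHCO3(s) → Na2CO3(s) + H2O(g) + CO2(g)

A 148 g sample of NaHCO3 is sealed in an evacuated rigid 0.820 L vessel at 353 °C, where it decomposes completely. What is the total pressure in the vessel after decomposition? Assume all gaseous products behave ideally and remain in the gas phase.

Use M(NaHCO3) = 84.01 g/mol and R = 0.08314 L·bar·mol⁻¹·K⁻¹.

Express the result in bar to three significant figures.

n(NaHCO3) = 148 / 84.01 = 1.762 mol
n(gas produced) = (2/2) × 1.762 = 1.762 mol
P = nRT/V = 1.762 × 0.08314 × 626.15 / 0.820 = 111.9 bar

112 bar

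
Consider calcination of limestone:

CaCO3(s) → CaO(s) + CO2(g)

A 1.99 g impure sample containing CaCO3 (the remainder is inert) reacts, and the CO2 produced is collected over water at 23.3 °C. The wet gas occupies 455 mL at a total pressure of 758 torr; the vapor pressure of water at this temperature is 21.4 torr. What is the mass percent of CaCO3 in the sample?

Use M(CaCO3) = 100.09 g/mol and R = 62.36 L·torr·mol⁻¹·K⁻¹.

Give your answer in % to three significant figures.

P(CO2) = 758 − 21.4 = 736.6 torr
n(CO2) = PV/RT = (736.6 × 0.4550) / (62.36 × 296.45) = 0.01813 mol
n(CaCO3) = (1/1) × 0.01813 = 0.01813 mol
m(CaCO3) = 0.01813 × 100.09 = 1.815 g
%CaCO3 = 1.815 / 1.99 × 100 = 91.21%

91.2 %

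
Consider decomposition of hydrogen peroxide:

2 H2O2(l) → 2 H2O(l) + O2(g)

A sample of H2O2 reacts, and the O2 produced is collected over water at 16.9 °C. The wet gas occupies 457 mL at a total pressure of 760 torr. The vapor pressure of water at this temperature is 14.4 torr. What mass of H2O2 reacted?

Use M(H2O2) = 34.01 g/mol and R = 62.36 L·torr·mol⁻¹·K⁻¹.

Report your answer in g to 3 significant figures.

P(O2) = 760 − 14.4 = 745.6 torr
n(O2) = PV/RT = (745.6 × 0.4570) / (62.36 × 290.05) = 0.01884 mol
n(H2O2) = (2/1) × 0.01884 = 0.03768 mol
m(H2O2) = 0.03768 × 34.01 = 1.281 g

1.28 g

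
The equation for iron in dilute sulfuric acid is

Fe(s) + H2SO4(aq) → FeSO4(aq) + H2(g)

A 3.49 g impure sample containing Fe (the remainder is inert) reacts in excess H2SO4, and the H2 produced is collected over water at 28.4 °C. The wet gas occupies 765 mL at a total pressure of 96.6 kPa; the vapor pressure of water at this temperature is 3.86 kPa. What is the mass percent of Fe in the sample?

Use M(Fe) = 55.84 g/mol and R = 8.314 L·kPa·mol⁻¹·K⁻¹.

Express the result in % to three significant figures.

P(H2) = 96.6 − 3.86 = 92.74 kPa
n(H2) = PV/RT = (92.74 × 0.7650) / (8.314 × 301.55) = 0.02830 mol
n(Fe) = (1/1) × 0.02830 = 0.02830 mol
m(Fe) = 0.02830 × 55.84 = 1.580 g
%Fe = 1.580 / 3.49 × 100 = 45.27%

45.3 %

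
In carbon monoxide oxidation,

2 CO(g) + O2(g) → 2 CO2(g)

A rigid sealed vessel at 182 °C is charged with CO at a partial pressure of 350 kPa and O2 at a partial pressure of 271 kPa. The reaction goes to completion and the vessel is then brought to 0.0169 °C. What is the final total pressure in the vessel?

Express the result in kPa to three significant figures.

With V and T fixed, P_i ∝ n_i, so the mole ratios apply directly to partial pressures at 182 °C.
P(O2) required for 350 kPa of CO = (1/2) × 350 = 175.0 kPa; available 271 kPa, so CO is limiting.
P(O2) remaining = 271 − (1/2) × 350 = 96.00 kPa
P(gaseous products) = (2)/2 × 350 = 350.0 kPa
P_total at 182 °C = 96.00 + 350.0 = 446.0 kPa
Scaling to 0.0169 °C: P = 446.0 × 273.1669/455.15 = 267.7 kPa

268 kPa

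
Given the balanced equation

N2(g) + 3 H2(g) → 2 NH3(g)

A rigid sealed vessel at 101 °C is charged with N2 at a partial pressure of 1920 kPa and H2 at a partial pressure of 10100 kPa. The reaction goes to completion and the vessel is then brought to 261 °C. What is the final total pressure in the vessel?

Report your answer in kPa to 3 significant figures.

11700 kPa

With V and T fixed, P_i ∝ n_i, so the mole ratios apply directly to partial pressures at 101 °C.
P(H2) required for 1920 kPa of N2 = (3/1) × 1920 = 5760 kPa; available 10100 kPa, so N2 is limiting.
P(H2) remaining = 10100 − (3/1) × 1920 = 4340 kPa
P(gaseous products) = (2)/1 × 1920 = 3840 kPa
P_total at 101 °C = 4340 + 3840 = 8180 kPa
Scaling to 261 °C: P = 8180 × 534.15/374.15 = 11680 kPa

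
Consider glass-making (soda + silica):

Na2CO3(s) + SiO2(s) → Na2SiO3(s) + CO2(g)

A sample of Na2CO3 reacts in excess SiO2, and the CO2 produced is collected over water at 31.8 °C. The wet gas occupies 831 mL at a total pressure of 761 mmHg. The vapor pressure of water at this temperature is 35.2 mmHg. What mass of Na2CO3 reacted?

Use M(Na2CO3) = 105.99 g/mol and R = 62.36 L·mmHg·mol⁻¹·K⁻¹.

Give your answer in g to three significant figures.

3.36 g

P(CO2) = 761 − 35.2 = 725.8 mmHg
n(CO2) = PV/RT = (725.8 × 0.8310) / (62.36 × 304.95) = 0.03172 mol
n(Na2CO3) = (1/1) × 0.03172 = 0.03172 mol
m(Na2CO3) = 0.03172 × 105.99 = 3.362 g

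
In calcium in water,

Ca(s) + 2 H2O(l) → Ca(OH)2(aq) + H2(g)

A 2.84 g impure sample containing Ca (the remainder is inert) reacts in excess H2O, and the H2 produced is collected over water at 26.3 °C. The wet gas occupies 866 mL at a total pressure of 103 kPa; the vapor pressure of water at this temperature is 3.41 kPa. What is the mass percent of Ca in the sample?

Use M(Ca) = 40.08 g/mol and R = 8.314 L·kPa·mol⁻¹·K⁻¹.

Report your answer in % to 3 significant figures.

P(H2) = 103 − 3.41 = 99.59 kPa
n(H2) = PV/RT = (99.59 × 0.8660) / (8.314 × 299.45) = 0.03464 mol
n(Ca) = (1/1) × 0.03464 = 0.03464 mol
m(Ca) = 0.03464 × 40.08 = 1.388 g
%Ca = 1.388 / 2.84 × 100 = 48.87%

48.9 %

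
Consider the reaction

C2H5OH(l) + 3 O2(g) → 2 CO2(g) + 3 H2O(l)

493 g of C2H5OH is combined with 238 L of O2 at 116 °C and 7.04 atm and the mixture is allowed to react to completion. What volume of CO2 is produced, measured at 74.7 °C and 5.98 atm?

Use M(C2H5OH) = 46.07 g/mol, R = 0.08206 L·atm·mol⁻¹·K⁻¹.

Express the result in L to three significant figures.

102 L

n(C2H5OH) = 493 / 46.07 = 10.70 mol
n(O2) = PV/RT = (7.04 × 238) / (0.08206 × 389.15) = 52.47 mol
For 10.70 mol C2H5OH, stoichiometry requires (3/1) × 10.70 = 32.10 mol O2; 52.47 mol is available, so C2H5OH is limiting.
n(CO2) = (2/1) × 10.70 = 21.40 mol
V(CO2) = nRT/P = 21.40 × 0.08206 × 347.85 / 5.98 = 102.1 L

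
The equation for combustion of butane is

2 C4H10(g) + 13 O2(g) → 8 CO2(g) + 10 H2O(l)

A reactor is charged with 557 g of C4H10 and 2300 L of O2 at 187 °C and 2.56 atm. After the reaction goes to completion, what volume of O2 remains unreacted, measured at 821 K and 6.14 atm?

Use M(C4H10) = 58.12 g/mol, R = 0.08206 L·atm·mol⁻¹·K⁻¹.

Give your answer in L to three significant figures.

n(C4H10) = 557 / 58.12 = 9.584 mol
n(O2) = PV/RT = (2.56 × 2300) / (0.08206 × 460.15) = 155.9 mol
For 9.584 mol C4H10, stoichiometry requires (13/2) × 9.584 = 62.30 mol O2; 155.9 mol is available, so C4H10 is limiting.
n(O2) consumed = (13/2) × 9.584 = 62.30 mol; remaining = 155.9 − 62.30 = 93.60 mol
V(O2) = nRT/P = 93.60 × 0.08206 × 821 / 6.14 = 1027 L

1030 L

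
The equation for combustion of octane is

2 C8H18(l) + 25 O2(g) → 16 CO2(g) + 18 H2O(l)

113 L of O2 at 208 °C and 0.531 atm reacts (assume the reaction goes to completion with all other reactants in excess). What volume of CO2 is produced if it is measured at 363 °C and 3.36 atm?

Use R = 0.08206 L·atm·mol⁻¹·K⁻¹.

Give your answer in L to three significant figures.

n(O2) = PV/RT = (0.531 × 113) / (0.08206 × 481.15) = 1.520 mol
n(CO2) = (16/25) × 1.520 = 0.9728 mol
V = nRT/P = 0.9728 × 0.08206 × 636.15 / 3.36 = 15.11 L

15.1 L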